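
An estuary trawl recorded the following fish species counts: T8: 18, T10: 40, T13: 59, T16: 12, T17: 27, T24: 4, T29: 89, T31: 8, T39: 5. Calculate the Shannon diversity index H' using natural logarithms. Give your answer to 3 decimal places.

1.795

Total N = 18+40+59+12+27+4+89+8+5 = 262, so the proportions are 0.0687, 0.15267, 0.22519, 0.0458, 0.10305, 0.01527, 0.33969, 0.03053, 0.01908 (working shown to 5 dp, full precision carried).
Each pᵢ ln pᵢ term: 0.0687×(-2.67797)=-0.18398, 0.15267×(-1.87947)=-0.28694, 0.22519×(-1.49081)=-0.33572, 0.0458×(-3.08344)=-0.14123, 0.10305×(-2.27251)=-0.23419, 0.01527×(-4.18205)=-0.06385, 0.33969×(-1.07971)=-0.36677, 0.03053×(-3.48890)=-0.10653, 0.01908×(-3.95891)=-0.07555.
Sum = -1.79476, so H' = 1.795.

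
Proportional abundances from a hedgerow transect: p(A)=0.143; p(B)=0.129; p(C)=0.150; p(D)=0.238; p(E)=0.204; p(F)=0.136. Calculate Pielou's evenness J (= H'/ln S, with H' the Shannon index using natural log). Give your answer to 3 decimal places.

H' = −Σ pᵢ ln pᵢ = −((-0.27812) + (-0.26418) + (-0.28457) + (-0.34165) + (-0.32429) + (-0.27133)) = 1.76414 (working shown to 5 dp, full precision carried).
With S = 6 species, ln S = 1.79176, so J = 1.76414/1.79176 = 0.98458, i.e. 0.985 to 3 decimal places.

0.985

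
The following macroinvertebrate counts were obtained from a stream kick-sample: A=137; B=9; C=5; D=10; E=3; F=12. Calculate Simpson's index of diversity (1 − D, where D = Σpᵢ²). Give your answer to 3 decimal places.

0.382

Total N = 137+9+5+10+3+12 = 176, so the proportions are 0.77841, 0.05114, 0.02841, 0.05682, 0.01705, 0.06818 (working shown to 5 dp, full precision carried).
D = 0.77841² + 0.05114² + 0.02841² + 0.05682² + 0.01705² + 0.06818² = 0.60592 + 0.00261 + 0.00081 + 0.00323 + 0.00029 + 0.00465 = 0.61751.
So 1 − D = 0.38249, i.e. 0.382 to 3 decimal places.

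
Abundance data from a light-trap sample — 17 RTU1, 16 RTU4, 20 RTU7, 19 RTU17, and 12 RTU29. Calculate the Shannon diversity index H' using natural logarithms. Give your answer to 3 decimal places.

Total N = 17+16+20+19+12 = 84, so the proportions are 0.20238, 0.19048, 0.2381, 0.22619, 0.14286 (working shown to 5 dp, full precision carried).
Each pᵢ ln pᵢ term: 0.20238×(-1.59760)=-0.32332, 0.19048×(-1.65823)=-0.31585, 0.2381×(-1.43508)=-0.34169, 0.22619×(-1.48638)=-0.33620, 0.14286×(-1.94591)=-0.27799.
Sum = -1.59506, so H' = 1.595.

1.595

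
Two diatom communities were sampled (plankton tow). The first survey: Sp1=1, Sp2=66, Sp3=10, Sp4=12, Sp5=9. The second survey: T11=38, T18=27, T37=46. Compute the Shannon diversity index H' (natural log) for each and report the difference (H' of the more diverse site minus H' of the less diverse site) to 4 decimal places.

0.0536

The first survey: N=98, proportions 0.010204, 0.673469, 0.102041, 0.122449, 0.091837, giving H' = 1.022345 (working shown to 6 dp, full precision carried).
The second survey: N=111, proportions 0.342342, 0.243243, 0.414414, giving H' = 1.075896.
Difference = |1.022345 − 1.075896| = 0.053551, i.e. 0.0536 to 4 decimal places.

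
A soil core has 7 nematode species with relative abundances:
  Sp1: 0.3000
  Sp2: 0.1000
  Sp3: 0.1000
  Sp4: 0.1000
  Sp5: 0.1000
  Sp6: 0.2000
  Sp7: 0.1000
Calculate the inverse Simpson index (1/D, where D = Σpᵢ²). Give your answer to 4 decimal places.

D = 0.3² + 0.1² + 0.1² + 0.1² + 0.1² + 0.2² + 0.1² = 0.09000000 + 0.01000000 + 0.01000000 + 0.01000000 + 0.01000000 + 0.04000000 + 0.01000000 = 0.18000000 (working shown to 8 dp, full precision carried).
So 1/D = 5.555556, i.e. 5.5556 to 4 decimal places.

5.5556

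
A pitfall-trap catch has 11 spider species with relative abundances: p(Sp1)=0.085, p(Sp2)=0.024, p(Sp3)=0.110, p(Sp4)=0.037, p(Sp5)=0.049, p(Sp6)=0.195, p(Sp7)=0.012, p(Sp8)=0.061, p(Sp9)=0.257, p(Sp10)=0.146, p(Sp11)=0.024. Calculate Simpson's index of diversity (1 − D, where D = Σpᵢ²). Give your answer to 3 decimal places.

0.846

D = 0.085² + 0.024² + 0.11² + 0.037² + 0.049² + 0.195² + 0.012² + 0.061² + 0.257² + 0.146² + 0.024² = 0.007225 + 0.000576 + 0.012100 + 0.001369 + 0.002401 + 0.038025 + 0.000144 + 0.003721 + 0.066049 + 0.021316 + 0.000576 = 0.153502 (working shown to 6 dp, full precision carried).
So 1 − D = 0.846498, i.e. 0.846 to 3 decimal places.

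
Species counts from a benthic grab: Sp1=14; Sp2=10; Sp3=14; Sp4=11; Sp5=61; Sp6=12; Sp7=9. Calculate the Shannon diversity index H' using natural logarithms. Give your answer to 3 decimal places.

Total N = 14+10+14+11+61+12+9 = 131, so the proportions are 0.10687, 0.07634, 0.10687, 0.08397, 0.46565, 0.0916, 0.0687 (working shown to 5 dp, full precision carried).
Each pᵢ ln pᵢ term: 0.10687×(-2.23614)=-0.23898, 0.07634×(-2.57261)=-0.19638, 0.10687×(-2.23614)=-0.23898, 0.08397×(-2.47730)=-0.20802, 0.46565×(-0.76432)=-0.35591, 0.0916×(-2.39029)=-0.21896, 0.0687×(-2.67797)=-0.18398.
Sum = -1.64120, so H' = 1.641.

1.641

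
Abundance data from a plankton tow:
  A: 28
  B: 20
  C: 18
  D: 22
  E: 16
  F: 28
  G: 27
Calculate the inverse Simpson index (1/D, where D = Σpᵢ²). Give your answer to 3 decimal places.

6.722

Total N = 28+20+18+22+16+28+27 = 159, so the proportions are 0.1761006, 0.1257862, 0.1132075, 0.1383648, 0.1006289, 0.1761006, 0.1698113 (working shown to 7 dp, full precision carried).
D = 0.1761006² + 0.1257862² + 0.1132075² + 0.1383648² + 0.1006289² + 0.1761006² + 0.1698113² = 0.0310114 + 0.0158222 + 0.0128159 + 0.0191448 + 0.0101262 + 0.0310114 + 0.0288359 = 0.1487678.
So 1/D = 6.72188, i.e. 6.722 to 3 decimal places.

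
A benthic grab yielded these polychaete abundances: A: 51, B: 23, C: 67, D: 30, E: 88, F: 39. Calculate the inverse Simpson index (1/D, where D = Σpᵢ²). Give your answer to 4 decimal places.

4.9935

Total N = 51+23+67+30+88+39 = 298, so the proportions are 0.17114094, 0.07718121, 0.22483221, 0.10067114, 0.29530201, 0.13087248 (working shown to 8 dp, full precision carried).
D = 0.17114094² + 0.07718121² + 0.22483221² + 0.10067114² + 0.29530201² + 0.13087248² = 0.02928922 + 0.00595694 + 0.05054952 + 0.01013468 + 0.08720328 + 0.01712761 = 0.20026125.
So 1/D = 4.993477, i.e. 4.9935 to 4 decimal places.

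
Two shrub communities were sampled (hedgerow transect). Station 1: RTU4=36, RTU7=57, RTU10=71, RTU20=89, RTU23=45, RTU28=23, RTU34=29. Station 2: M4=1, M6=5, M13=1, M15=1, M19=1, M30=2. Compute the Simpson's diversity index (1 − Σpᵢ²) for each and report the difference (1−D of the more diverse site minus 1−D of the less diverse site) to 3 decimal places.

0.102

Station 1: N=350, proportions 0.10286, 0.16286, 0.20286, 0.25429, 0.12857, 0.06571, 0.08286, giving 1−D = 0.82937 (working shown to 5 dp, full precision carried).
Station 2: N=11, proportions 0.09091, 0.45455, 0.09091, 0.09091, 0.09091, 0.18182, giving 1−D = 0.72727.
Difference = |0.82937 − 0.72727| = 0.10210, i.e. 0.102 to 3 decimal places.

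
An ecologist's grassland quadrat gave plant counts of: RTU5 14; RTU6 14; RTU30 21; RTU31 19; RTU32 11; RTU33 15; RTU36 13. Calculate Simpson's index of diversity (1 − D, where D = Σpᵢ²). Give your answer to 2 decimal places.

0.85

Total N = 14+14+21+19+11+15+13 = 107, so the proportions are 0.1308, 0.1308, 0.1963, 0.1776, 0.1028, 0.1402, 0.1215 (working shown to 4 dp, full precision carried).
D = 0.1308² + 0.1308² + 0.1963² + 0.1776² + 0.1028² + 0.1402² + 0.1215² = 0.0171 + 0.0171 + 0.0385 + 0.0315 + 0.0106 + 0.0197 + 0.0148 = 0.1493.
So 1 − D = 0.8507, i.e. 0.85 to 2 decimal places.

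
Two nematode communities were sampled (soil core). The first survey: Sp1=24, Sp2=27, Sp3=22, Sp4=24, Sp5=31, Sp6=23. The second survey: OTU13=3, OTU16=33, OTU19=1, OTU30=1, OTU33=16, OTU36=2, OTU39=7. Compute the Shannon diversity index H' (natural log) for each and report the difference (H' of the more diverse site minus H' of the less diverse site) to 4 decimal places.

0.4678

The first survey: N=151, proportions 0.1589404, 0.1788079, 0.1456954, 0.1589404, 0.205298, 0.1523179, giving H' = 1.7847826 (working shown to 7 dp, full precision carried).
The second survey: N=63, proportions 0.047619, 0.5238095, 0.015873, 0.015873, 0.2539683, 0.031746, 0.1111111, giving H' = 1.3169495.
Difference = |1.7847826 − 1.3169495| = 0.4678331, i.e. 0.4678 to 4 decimal places.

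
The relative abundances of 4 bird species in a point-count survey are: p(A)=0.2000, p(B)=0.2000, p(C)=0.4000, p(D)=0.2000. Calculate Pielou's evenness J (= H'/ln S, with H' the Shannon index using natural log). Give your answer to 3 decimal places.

H' = −Σ pᵢ ln pᵢ = −((-0.32189) + (-0.32189) + (-0.36652) + (-0.32189)) = 1.33218 (working shown to 5 dp, full precision carried).
With S = 4 species, ln S = 1.38629, so J = 1.33218/1.38629 = 0.96096, i.e. 0.961 to 3 decimal places.

0.961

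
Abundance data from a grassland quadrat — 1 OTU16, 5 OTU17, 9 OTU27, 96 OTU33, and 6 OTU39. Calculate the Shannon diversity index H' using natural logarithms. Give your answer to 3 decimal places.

0.687

Total N = 1+5+9+96+6 = 117, so the proportions are 0.00855, 0.04274, 0.07692, 0.82051, 0.05128 (working shown to 5 dp, full precision carried).
Each pᵢ ln pᵢ term: 0.00855×(-4.76217)=-0.04070, 0.04274×(-3.15274)=-0.13473, 0.07692×(-2.56495)=-0.19730, 0.82051×(-0.19783)=-0.16232, 0.05128×(-2.97041)=-0.15233.
Sum = -0.68739, so H' = 0.687.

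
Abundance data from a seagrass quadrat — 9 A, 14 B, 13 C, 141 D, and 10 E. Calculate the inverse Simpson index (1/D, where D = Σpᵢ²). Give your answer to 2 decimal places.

1.71

Total N = 9+14+13+141+10 = 187, so the proportions are 0.04813, 0.07487, 0.06952, 0.75401, 0.05348 (working shown to 5 dp, full precision carried).
D = 0.04813² + 0.07487² + 0.06952² + 0.75401² + 0.05348² = 0.00232 + 0.00560 + 0.00483 + 0.56853 + 0.00286 = 0.58415.
So 1/D = 1.7119, i.e. 1.71 to 2 decimal places.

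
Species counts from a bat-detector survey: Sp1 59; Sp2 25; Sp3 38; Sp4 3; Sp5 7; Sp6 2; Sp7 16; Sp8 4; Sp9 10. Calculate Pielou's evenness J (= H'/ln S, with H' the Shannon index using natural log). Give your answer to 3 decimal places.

0.793

Total N = 59+25+38+3+7+2+16+4+10 = 164, so the proportions are 0.35976, 0.15244, 0.23171, 0.01829, 0.04268, 0.0122, 0.09756, 0.02439, 0.06098 (working shown to 5 dp, full precision carried).
H' = −Σ pᵢ ln pᵢ = −((-0.36779) + (-0.28674) + (-0.33882) + (-0.07319) + (-0.13462) + (-0.05374) + (-0.22705) + (-0.09057) + (-0.17057)) = 1.74309.
With S = 9 species, ln S = 2.19722, so J = 1.74309/2.19722 = 0.79332, i.e. 0.793 to 3 decimal places.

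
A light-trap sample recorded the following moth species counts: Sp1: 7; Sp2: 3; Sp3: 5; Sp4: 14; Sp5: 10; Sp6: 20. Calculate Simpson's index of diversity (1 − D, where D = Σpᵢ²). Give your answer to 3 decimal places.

0.776

Total N = 7+3+5+14+10+20 = 59, so the proportions are 0.11864, 0.05085, 0.08475, 0.23729, 0.16949, 0.33898 (working shown to 5 dp, full precision carried).
D = 0.11864² + 0.05085² + 0.08475² + 0.23729² + 0.16949² + 0.33898² = 0.01408 + 0.00259 + 0.00718 + 0.05631 + 0.02873 + 0.11491 = 0.22379.
So 1 − D = 0.77621, i.e. 0.776 to 3 decimal places.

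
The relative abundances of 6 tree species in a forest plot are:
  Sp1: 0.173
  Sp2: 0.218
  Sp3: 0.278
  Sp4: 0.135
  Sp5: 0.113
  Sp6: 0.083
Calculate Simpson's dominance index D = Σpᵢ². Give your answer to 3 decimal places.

0.193

D = 0.173² + 0.218² + 0.278² + 0.135² + 0.113² + 0.083² = 0.02993 + 0.04752 + 0.07728 + 0.01823 + 0.01277 + 0.00689 = 0.19262 (working shown to 5 dp, full precision carried).
To 3 decimal places, D = 0.193.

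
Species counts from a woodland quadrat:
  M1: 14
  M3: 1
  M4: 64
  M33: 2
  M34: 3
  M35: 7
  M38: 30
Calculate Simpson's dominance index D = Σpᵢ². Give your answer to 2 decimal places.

Total N = 14+1+64+2+3+7+30 = 121, so the proportions are 0.1157, 0.0083, 0.5289, 0.0165, 0.0248, 0.0579, 0.2479 (working shown to 4 dp, full precision carried).
D = 0.1157² + 0.0083² + 0.5289² + 0.0165² + 0.0248² + 0.0579² + 0.2479² = 0.0134 + 0.0001 + 0.2798 + 0.0003 + 0.0006 + 0.0033 + 0.0615 = 0.3589.
To 2 decimal places, D = 0.36.

0.36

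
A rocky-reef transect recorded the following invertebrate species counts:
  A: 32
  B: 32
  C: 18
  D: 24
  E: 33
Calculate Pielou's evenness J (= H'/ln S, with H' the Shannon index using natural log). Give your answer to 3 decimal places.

Total N = 32+32+18+24+33 = 139, so the proportions are 0.23022, 0.23022, 0.1295, 0.17266, 0.23741 (working shown to 5 dp, full precision carried).
H' = −Σ pᵢ ln pᵢ = −((-0.33813) + (-0.33813) + (-0.26470) + (-0.30327) + (-0.34139)) = 1.58561.
With S = 5 species, ln S = 1.60944, so J = 1.58561/1.60944 = 0.98520, i.e. 0.985 to 3 decimal places.

0.985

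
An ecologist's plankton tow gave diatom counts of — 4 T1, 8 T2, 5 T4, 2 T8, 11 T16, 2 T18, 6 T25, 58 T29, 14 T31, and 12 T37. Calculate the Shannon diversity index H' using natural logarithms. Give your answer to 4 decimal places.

1.7516

Total N = 4+8+5+2+11+2+6+58+14+12 = 122, so the proportions are 0.032787, 0.065574, 0.040984, 0.016393, 0.090164, 0.016393, 0.04918, 0.47541, 0.114754, 0.098361 (working shown to 6 dp, full precision carried).
Each pᵢ ln pᵢ term: 0.032787×(-3.417727)=-0.112057, 0.065574×(-2.724580)=-0.178661, 0.040984×(-3.194583)=-0.130926, 0.016393×(-4.110874)=-0.067391, 0.090164×(-2.406126)=-0.216946, 0.016393×(-4.110874)=-0.067391, 0.04918×(-3.012262)=-0.148144, 0.47541×(-0.743578)=-0.353504, 0.114754×(-2.164964)=-0.248438, 0.098361×(-2.319114)=-0.228110.
Sum = -1.751568, so H' = 1.7516.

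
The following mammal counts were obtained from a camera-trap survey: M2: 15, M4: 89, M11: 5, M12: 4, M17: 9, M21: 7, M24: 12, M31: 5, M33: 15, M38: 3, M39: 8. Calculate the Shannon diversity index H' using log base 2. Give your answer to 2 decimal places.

Total N = 15+89+5+4+9+7+12+5+15+3+8 = 172, so the proportions are 0.0872, 0.5174, 0.0291, 0.0233, 0.0523, 0.0407, 0.0698, 0.0291, 0.0872, 0.0174, 0.0465 (working shown to 4 dp, full precision carried).
Each pᵢ log₂ pᵢ term: 0.0872×(-3.5194)=-0.3069, 0.5174×(-0.9505)=-0.4918, 0.0291×(-5.1043)=-0.1484, 0.0233×(-5.4263)=-0.1262, 0.0523×(-4.2563)=-0.2227, 0.0407×(-4.6189)=-0.1880, 0.0698×(-3.8413)=-0.2680, 0.0291×(-5.1043)=-0.1484, 0.0872×(-3.5194)=-0.3069, 0.0174×(-5.8413)=-0.1019, 0.0465×(-4.4263)=-0.2059.
Sum = -2.5151, so H' = 2.52.

2.52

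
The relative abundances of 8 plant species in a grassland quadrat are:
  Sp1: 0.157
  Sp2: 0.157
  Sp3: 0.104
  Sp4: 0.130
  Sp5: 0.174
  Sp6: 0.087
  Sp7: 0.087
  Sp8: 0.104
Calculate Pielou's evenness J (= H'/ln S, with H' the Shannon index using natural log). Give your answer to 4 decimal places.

0.9842

H' = −Σ pᵢ ln pᵢ = −((-0.290687) + (-0.290687) + (-0.235390) + (-0.265229) + (-0.304274) + (-0.212441) + (-0.212441) + (-0.235390)) = 2.046538 (working shown to 6 dp, full precision carried).
With S = 8 species, ln S = 2.079442, so J = 2.046538/2.079442 = 0.984177, i.e. 0.9842 to 4 decimal places.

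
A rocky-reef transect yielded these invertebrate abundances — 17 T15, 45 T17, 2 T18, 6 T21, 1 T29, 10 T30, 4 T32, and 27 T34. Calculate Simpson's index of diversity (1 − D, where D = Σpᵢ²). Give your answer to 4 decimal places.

0.7449

Total N = 17+45+2+6+1+10+4+27 = 112, so the proportions are 0.151786, 0.401786, 0.017857, 0.053571, 0.008929, 0.089286, 0.035714, 0.241071 (working shown to 6 dp, full precision carried).
D = 0.151786² + 0.401786² + 0.017857² + 0.053571² + 0.008929² + 0.089286² + 0.035714² + 0.241071² = 0.023039 + 0.161432 + 0.000319 + 0.002870 + 0.000080 + 0.007972 + 0.001276 + 0.058115 = 0.255102.
So 1 − D = 0.744898, i.e. 0.7449 to 4 decimal places.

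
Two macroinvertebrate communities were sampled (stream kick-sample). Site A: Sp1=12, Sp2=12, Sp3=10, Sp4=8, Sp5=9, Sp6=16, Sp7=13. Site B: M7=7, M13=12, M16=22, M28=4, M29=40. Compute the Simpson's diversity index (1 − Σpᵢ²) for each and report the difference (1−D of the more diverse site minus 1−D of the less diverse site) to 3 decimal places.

Site A: N=80, proportions 0.15, 0.15, 0.125, 0.1, 0.1125, 0.2, 0.1625, giving 1−D = 0.85031 (working shown to 5 dp, full precision carried).
Site B: N=85, proportions 0.08235, 0.14118, 0.25882, 0.04706, 0.47059, giving 1−D = 0.68263.
Difference = |0.85031 − 0.68263| = 0.16768, i.e. 0.168 to 3 decimal places.

0.168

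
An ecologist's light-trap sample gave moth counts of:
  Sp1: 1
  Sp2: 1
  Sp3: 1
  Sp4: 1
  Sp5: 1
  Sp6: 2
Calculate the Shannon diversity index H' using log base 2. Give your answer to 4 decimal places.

2.5216

Total N = 1+1+1+1+1+2 = 7, so the proportions are 0.142857, 0.142857, 0.142857, 0.142857, 0.142857, 0.285714 (working shown to 6 dp, full precision carried).
Each pᵢ log₂ pᵢ term: 0.142857×(-2.807355)=-0.401051, 0.142857×(-2.807355)=-0.401051, 0.142857×(-2.807355)=-0.401051, 0.142857×(-2.807355)=-0.401051, 0.142857×(-2.807355)=-0.401051, 0.285714×(-1.807355)=-0.516387.
Sum = -2.521641, so H' = 2.5216.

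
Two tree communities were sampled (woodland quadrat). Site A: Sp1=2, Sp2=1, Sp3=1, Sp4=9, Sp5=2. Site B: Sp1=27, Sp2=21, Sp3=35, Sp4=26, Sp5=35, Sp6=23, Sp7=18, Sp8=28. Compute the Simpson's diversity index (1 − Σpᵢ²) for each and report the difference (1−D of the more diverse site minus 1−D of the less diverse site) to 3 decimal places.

Site A: N=15, proportions 0.13333, 0.06667, 0.06667, 0.6, 0.13333, giving 1−D = 0.59556 (working shown to 5 dp, full precision carried).
Site B: N=213, proportions 0.12676, 0.09859, 0.16432, 0.12207, 0.16432, 0.10798, 0.08451, 0.13146, giving 1−D = 0.86923.
Difference = |0.59556 − 0.86923| = 0.27367, i.e. 0.274 to 3 decimal places.

0.274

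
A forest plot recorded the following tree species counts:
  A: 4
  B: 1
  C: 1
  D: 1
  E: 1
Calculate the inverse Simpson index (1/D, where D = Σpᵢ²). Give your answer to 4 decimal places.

Total N = 4+1+1+1+1 = 8, so the proportions are 0.5, 0.125, 0.125, 0.125, 0.125 (working shown to 8 dp, full precision carried).
D = 0.5² + 0.125² + 0.125² + 0.125² + 0.125² = 0.25000000 + 0.01562500 + 0.01562500 + 0.01562500 + 0.01562500 = 0.31250000.
So 1/D = 3.200000, i.e. 3.2000 to 4 decimal places.

3.2000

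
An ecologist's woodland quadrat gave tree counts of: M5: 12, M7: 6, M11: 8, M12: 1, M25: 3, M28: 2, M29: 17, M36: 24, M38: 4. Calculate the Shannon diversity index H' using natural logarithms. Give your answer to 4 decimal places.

1.8520

Total N = 12+6+8+1+3+2+17+24+4 = 77, so the proportions are 0.155844, 0.077922, 0.103896, 0.012987, 0.038961, 0.025974, 0.220779, 0.311688, 0.051948 (working shown to 6 dp, full precision carried).
Each pᵢ ln pᵢ term: 0.155844×(-1.858899)=-0.289699, 0.077922×(-2.552046)=-0.198861, 0.103896×(-2.264364)=-0.235259, 0.012987×(-4.343805)=-0.056413, 0.038961×(-3.245193)=-0.126436, 0.025974×(-3.650658)=-0.094822, 0.220779×(-1.510592)=-0.333507, 0.311688×(-1.165752)=-0.363351, 0.051948×(-2.957511)=-0.153637.
Sum = -1.851985, so H' = 1.8520.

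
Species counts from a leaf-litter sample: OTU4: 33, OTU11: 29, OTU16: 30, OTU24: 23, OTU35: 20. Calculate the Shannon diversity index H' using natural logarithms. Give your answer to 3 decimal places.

1.593

Total N = 33+29+30+23+20 = 135, so the proportions are 0.24444, 0.21481, 0.22222, 0.17037, 0.14815 (working shown to 5 dp, full precision carried).
Each pᵢ ln pᵢ term: 0.24444×(-1.40877)=-0.34437, 0.21481×(-1.53798)=-0.33038, 0.22222×(-1.50408)=-0.33424, 0.17037×(-1.76978)=-0.30152, 0.14815×(-1.90954)=-0.28290.
Sum = -1.59340, so H' = 1.593.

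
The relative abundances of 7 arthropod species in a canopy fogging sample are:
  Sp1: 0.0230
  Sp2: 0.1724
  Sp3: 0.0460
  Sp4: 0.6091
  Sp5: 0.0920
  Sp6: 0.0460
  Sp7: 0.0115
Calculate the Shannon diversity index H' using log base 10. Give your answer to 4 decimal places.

Each pᵢ log₁₀ pᵢ term (working shown to 6 dp, full precision carried): 0.023×(-1.638272)=-0.037680, 0.1724×(-0.763463)=-0.131621, 0.046×(-1.337242)=-0.061513, 0.6091×(-0.215311)=-0.131146, 0.092×(-1.036212)=-0.095332, 0.046×(-1.337242)=-0.061513, 0.0115×(-1.939302)=-0.022302.
Sum = -0.541107, so H' = 0.5411.

0.5411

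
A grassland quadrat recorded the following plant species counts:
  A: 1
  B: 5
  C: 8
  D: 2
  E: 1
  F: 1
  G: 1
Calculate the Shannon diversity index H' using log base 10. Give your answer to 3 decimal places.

Total N = 1+5+8+2+1+1+1 = 19, so the proportions are 0.05263, 0.26316, 0.42105, 0.10526, 0.05263, 0.05263, 0.05263 (working shown to 5 dp, full precision carried).
Each pᵢ log₁₀ pᵢ term: 0.05263×(-1.27875)=-0.06730, 0.26316×(-0.57978)=-0.15257, 0.42105×(-0.37566)=-0.15817, 0.10526×(-0.97772)=-0.10292, 0.05263×(-1.27875)=-0.06730, 0.05263×(-1.27875)=-0.06730, 0.05263×(-1.27875)=-0.06730.
Sum = -0.68288, so H' = 0.683.

0.683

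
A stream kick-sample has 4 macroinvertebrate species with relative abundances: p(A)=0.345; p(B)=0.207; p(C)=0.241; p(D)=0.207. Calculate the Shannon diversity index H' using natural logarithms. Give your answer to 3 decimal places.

1.362

Each pᵢ ln pᵢ term (working shown to 5 dp, full precision carried): 0.345×(-1.06421)=-0.36715, 0.207×(-1.57504)=-0.32603, 0.241×(-1.42296)=-0.34293, 0.207×(-1.57504)=-0.32603.
Sum = -1.36215, so H' = 1.362.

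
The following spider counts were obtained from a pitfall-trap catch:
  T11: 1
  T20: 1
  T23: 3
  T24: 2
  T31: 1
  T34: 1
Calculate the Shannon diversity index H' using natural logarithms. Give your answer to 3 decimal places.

1.677

Total N = 1+1+3+2+1+1 = 9, so the proportions are 0.11111, 0.11111, 0.33333, 0.22222, 0.11111, 0.11111 (working shown to 5 dp, full precision carried).
Each pᵢ ln pᵢ term: 0.11111×(-2.19722)=-0.24414, 0.11111×(-2.19722)=-0.24414, 0.33333×(-1.09861)=-0.36620, 0.22222×(-1.50408)=-0.33424, 0.11111×(-2.19722)=-0.24414, 0.11111×(-2.19722)=-0.24414.
Sum = -1.67699, so H' = 1.677.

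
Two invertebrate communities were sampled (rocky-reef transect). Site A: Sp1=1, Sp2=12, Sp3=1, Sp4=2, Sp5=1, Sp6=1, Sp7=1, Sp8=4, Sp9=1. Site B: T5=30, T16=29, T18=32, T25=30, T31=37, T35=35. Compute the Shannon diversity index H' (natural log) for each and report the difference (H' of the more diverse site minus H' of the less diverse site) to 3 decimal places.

Site A: N=24, proportions 0.04167, 0.5, 0.04167, 0.08333, 0.04167, 0.04167, 0.04167, 0.16667, 0.04167, giving H' = 1.64679 (working shown to 5 dp, full precision carried).
Site B: N=193, proportions 0.15544, 0.15026, 0.1658, 0.15544, 0.19171, 0.18135, giving H' = 1.78773.
Difference = |1.64679 − 1.78773| = 0.14094, i.e. 0.141 to 3 decimal places.

0.141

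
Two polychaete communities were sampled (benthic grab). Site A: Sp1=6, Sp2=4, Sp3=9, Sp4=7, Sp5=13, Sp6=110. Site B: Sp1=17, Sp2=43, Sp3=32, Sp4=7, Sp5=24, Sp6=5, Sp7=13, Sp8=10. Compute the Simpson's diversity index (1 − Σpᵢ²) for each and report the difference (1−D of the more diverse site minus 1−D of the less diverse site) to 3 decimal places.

Site A: N=149, proportions 0.04027, 0.02685, 0.0604, 0.04698, 0.08725, 0.73826, giving 1−D = 0.43917 (working shown to 5 dp, full precision carried).
Site B: N=151, proportions 0.11258, 0.28477, 0.21192, 0.04636, 0.15894, 0.03311, 0.08609, 0.06623, giving 1−D = 0.82102.
Difference = |0.43917 − 0.82102| = 0.38185, i.e. 0.382 to 3 decimal places.

0.382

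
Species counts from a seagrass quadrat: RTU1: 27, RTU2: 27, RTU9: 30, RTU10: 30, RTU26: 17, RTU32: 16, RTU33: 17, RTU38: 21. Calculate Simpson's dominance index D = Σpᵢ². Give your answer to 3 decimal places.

Total N = 27+27+30+30+17+16+17+21 = 185, so the proportions are 0.14595, 0.14595, 0.16216, 0.16216, 0.09189, 0.08649, 0.09189, 0.11351 (working shown to 5 dp, full precision carried).
D = 0.14595² + 0.14595² + 0.16216² + 0.16216² + 0.09189² + 0.08649² + 0.09189² + 0.11351² = 0.02130 + 0.02130 + 0.02630 + 0.02630 + 0.00844 + 0.00748 + 0.00844 + 0.01289 = 0.13245.
To 3 decimal places, D = 0.132.

0.132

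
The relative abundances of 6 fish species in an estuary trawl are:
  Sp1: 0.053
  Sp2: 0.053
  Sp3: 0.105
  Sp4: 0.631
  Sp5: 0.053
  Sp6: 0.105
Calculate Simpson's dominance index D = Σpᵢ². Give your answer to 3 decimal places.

D = 0.053² + 0.053² + 0.105² + 0.631² + 0.053² + 0.105² = 0.00281 + 0.00281 + 0.01102 + 0.39816 + 0.00281 + 0.01102 = 0.42864 (working shown to 5 dp, full precision carried).
To 3 decimal places, D = 0.429.

0.429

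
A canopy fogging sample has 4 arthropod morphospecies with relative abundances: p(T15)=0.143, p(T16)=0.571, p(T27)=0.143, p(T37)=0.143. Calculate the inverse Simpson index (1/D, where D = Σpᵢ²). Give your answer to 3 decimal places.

D = 0.143² + 0.571² + 0.143² + 0.143² = 0.020449 + 0.326041 + 0.020449 + 0.020449 = 0.387388 (working shown to 6 dp, full precision carried).
So 1/D = 2.58139, i.e. 2.581 to 3 decimal places.

2.581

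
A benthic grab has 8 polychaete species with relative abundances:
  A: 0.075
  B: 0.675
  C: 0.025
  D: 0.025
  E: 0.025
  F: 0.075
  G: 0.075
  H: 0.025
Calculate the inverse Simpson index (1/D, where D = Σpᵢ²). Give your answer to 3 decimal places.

2.105

D = 0.075² + 0.675² + 0.025² + 0.025² + 0.025² + 0.075² + 0.075² + 0.025² = 0.005625 + 0.455625 + 0.000625 + 0.000625 + 0.000625 + 0.005625 + 0.005625 + 0.000625 = 0.475000 (working shown to 6 dp, full precision carried).
So 1/D = 2.10526, i.e. 2.105 to 3 decimal places.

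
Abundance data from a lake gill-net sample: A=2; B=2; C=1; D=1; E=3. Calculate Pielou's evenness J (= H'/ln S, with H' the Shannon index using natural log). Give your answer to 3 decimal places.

0.946

Total N = 2+2+1+1+3 = 9, so the proportions are 0.22222, 0.22222, 0.11111, 0.11111, 0.33333 (working shown to 5 dp, full precision carried).
H' = −Σ pᵢ ln pᵢ = −((-0.33424) + (-0.33424) + (-0.24414) + (-0.24414) + (-0.36620)) = 1.52296.
With S = 5 species, ln S = 1.60944, so J = 1.52296/1.60944 = 0.94627, i.e. 0.946 to 3 decimal places.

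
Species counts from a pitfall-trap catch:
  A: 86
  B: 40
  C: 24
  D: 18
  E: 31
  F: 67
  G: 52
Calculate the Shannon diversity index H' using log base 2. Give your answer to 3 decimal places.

2.630

Total N = 86+40+24+18+31+67+52 = 318, so the proportions are 0.27044, 0.12579, 0.07547, 0.0566, 0.09748, 0.21069, 0.16352 (working shown to 5 dp, full precision carried).
Each pᵢ log₂ pᵢ term: 0.27044×(-1.88662)=-0.51022, 0.12579×(-2.99095)=-0.37622, 0.07547×(-3.72792)=-0.28135, 0.0566×(-4.14296)=-0.23451, 0.09748×(-3.35869)=-0.32742, 0.21069×(-2.24679)=-0.47338, 0.16352×(-2.61244)=-0.42719.
Sum = -2.63029, so H' = 2.630.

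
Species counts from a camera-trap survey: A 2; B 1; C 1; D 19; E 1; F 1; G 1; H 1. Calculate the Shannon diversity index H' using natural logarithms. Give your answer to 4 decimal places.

1.1725

Total N = 2+1+1+19+1+1+1+1 = 27, so the proportions are 0.074074, 0.037037, 0.037037, 0.703704, 0.037037, 0.037037, 0.037037, 0.037037 (working shown to 6 dp, full precision carried).
Each pᵢ ln pᵢ term: 0.074074×(-2.602690)=-0.192792, 0.037037×(-3.295837)=-0.122068, 0.037037×(-3.295837)=-0.122068, 0.703704×(-0.351398)=-0.247280, 0.037037×(-3.295837)=-0.122068, 0.037037×(-3.295837)=-0.122068, 0.037037×(-3.295837)=-0.122068, 0.037037×(-3.295837)=-0.122068.
Sum = -1.172480, so H' = 1.1725.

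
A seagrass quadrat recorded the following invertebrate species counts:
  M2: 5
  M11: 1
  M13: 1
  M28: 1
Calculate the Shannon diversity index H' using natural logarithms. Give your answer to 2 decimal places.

1.07

Total N = 5+1+1+1 = 8, so the proportions are 0.625, 0.125, 0.125, 0.125 (working shown to 4 dp, full precision carried).
Each pᵢ ln pᵢ term: 0.625×(-0.4700)=-0.2938, 0.125×(-2.0794)=-0.2599, 0.125×(-2.0794)=-0.2599, 0.125×(-2.0794)=-0.2599.
Sum = -1.0735, so H' = 1.07.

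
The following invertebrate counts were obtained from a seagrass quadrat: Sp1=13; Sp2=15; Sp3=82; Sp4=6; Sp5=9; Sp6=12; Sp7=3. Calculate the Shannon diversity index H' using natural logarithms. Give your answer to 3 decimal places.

Total N = 13+15+82+6+9+12+3 = 140, so the proportions are 0.09286, 0.10714, 0.58571, 0.04286, 0.06429, 0.08571, 0.02143 (working shown to 5 dp, full precision carried).
Each pᵢ ln pᵢ term: 0.09286×(-2.37669)=-0.22069, 0.10714×(-2.23359)=-0.23931, 0.58571×(-0.53492)=-0.31331, 0.04286×(-3.14988)=-0.13499, 0.06429×(-2.74442)=-0.17643, 0.08571×(-2.45674)=-0.21058, 0.02143×(-3.84303)=-0.08235.
Sum = -1.37767, so H' = 1.378.

1.378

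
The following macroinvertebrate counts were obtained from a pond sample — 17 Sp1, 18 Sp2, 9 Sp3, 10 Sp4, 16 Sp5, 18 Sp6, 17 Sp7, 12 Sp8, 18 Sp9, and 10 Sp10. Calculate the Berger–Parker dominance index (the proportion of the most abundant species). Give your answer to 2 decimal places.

0.12

Total N = 17+18+9+10+16+18+17+12+18+10 = 145, so the proportions are 0.1172, 0.1241, 0.0621, 0.069, 0.1103, 0.1241, 0.1172, 0.0828, 0.1241, 0.069 (working shown to 4 dp, full precision carried).
The largest proportion is 0.1241, i.e. d = 0.12 to 2 decimal places.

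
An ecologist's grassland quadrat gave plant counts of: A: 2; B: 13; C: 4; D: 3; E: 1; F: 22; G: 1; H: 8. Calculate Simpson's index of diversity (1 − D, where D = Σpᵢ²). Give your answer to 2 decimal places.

Total N = 2+13+4+3+1+22+1+8 = 54, so the proportions are 0.037, 0.2407, 0.0741, 0.0556, 0.0185, 0.4074, 0.0185, 0.1481 (working shown to 4 dp, full precision carried).
D = 0.037² + 0.2407² + 0.0741² + 0.0556² + 0.0185² + 0.4074² + 0.0185² + 0.1481² = 0.0014 + 0.0580 + 0.0055 + 0.0031 + 0.0003 + 0.1660 + 0.0003 + 0.0219 = 0.2565.
So 1 − D = 0.7435, i.e. 0.74 to 2 decimal places.

0.74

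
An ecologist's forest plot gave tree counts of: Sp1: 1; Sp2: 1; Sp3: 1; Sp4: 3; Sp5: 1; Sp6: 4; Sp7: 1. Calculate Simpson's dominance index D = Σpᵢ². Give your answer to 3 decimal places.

Total N = 1+1+1+3+1+4+1 = 12, so the proportions are 0.08333, 0.08333, 0.08333, 0.25, 0.08333, 0.33333, 0.08333 (working shown to 5 dp, full precision carried).
D = 0.08333² + 0.08333² + 0.08333² + 0.25² + 0.08333² + 0.33333² + 0.08333² = 0.00694 + 0.00694 + 0.00694 + 0.06250 + 0.00694 + 0.11111 + 0.00694 = 0.20833.
To 3 decimal places, D = 0.208.

0.208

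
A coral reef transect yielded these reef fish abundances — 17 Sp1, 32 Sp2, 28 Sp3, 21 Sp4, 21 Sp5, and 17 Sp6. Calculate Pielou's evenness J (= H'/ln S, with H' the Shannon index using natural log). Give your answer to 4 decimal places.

0.9837

Total N = 17+32+28+21+21+17 = 136, so the proportions are 0.125, 0.235294, 0.205882, 0.154412, 0.154412, 0.125 (working shown to 6 dp, full precision carried).
H' = −Σ pᵢ ln pᵢ = −((-0.259930) + (-0.340452) + (-0.325387) + (-0.288462) + (-0.288462) + (-0.259930)) = 1.762622.
With S = 6 species, ln S = 1.791759, so J = 1.762622/1.791759 = 0.983738, i.e. 0.9837 to 4 decimal places.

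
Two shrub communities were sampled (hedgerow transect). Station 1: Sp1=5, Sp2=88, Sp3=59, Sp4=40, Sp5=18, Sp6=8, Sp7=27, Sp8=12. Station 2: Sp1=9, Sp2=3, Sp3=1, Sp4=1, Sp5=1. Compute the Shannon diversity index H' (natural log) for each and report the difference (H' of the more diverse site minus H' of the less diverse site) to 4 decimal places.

0.5750

Station 1: N=257, proportions 0.019455, 0.342412, 0.229572, 0.155642, 0.070039, 0.031128, 0.105058, 0.046693, giving H' = 1.744985 (working shown to 6 dp, full precision carried).
Station 2: N=15, proportions 0.6, 0.2, 0.066667, 0.066667, 0.066667, giving H' = 1.169993.
Difference = |1.744985 − 1.169993| = 0.574992, i.e. 0.5750 to 4 decimal places.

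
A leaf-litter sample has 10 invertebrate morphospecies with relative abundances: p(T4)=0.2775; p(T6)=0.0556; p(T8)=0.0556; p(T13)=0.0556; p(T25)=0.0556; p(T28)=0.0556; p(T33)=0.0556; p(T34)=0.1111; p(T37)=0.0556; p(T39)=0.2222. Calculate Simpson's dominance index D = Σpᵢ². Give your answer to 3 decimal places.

D = 0.2775² + 0.0556² + 0.0556² + 0.0556² + 0.0556² + 0.0556² + 0.0556² + 0.1111² + 0.0556² + 0.2222² = 0.07701 + 0.00309 + 0.00309 + 0.00309 + 0.00309 + 0.00309 + 0.00309 + 0.01234 + 0.00309 + 0.04937 = 0.16036 (working shown to 5 dp, full precision carried).
To 3 decimal places, D = 0.160.

0.160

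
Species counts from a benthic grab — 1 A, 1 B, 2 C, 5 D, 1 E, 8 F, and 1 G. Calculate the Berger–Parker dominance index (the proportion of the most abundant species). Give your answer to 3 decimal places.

0.421

Total N = 1+1+2+5+1+8+1 = 19, so the proportions are 0.05263, 0.05263, 0.10526, 0.26316, 0.05263, 0.42105, 0.05263 (working shown to 5 dp, full precision carried).
The largest proportion is 0.42105, i.e. d = 0.421 to 3 decimal places.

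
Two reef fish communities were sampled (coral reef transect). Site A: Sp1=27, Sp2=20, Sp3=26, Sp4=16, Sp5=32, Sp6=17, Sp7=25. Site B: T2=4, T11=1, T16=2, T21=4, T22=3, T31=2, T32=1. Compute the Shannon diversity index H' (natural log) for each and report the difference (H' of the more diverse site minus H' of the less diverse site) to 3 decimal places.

Site A: N=163, proportions 0.165644, 0.122699, 0.159509, 0.09816, 0.196319, 0.104294, 0.153374, giving H' = 1.918816 (working shown to 6 dp, full precision carried).
Site B: N=17, proportions 0.235294, 0.058824, 0.117647, 0.235294, 0.176471, 0.117647, 0.058824, giving H' = 1.823873.
Difference = |1.918816 − 1.823873| = 0.094943, i.e. 0.095 to 3 decimal places.

0.095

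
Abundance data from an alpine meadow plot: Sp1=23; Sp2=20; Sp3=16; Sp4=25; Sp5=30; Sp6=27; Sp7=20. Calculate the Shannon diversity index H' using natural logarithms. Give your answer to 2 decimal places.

Total N = 23+20+16+25+30+27+20 = 161, so the proportions are 0.1429, 0.1242, 0.0994, 0.1553, 0.1863, 0.1677, 0.1242 (working shown to 4 dp, full precision carried).
Each pᵢ ln pᵢ term: 0.1429×(-1.9459)=-0.2780, 0.1242×(-2.0857)=-0.2591, 0.0994×(-2.3088)=-0.2294, 0.1553×(-1.8625)=-0.2892, 0.1863×(-1.6802)=-0.3131, 0.1677×(-1.7856)=-0.2994, 0.1242×(-2.0857)=-0.2591.
Sum = -1.9274, so H' = 1.93.

1.93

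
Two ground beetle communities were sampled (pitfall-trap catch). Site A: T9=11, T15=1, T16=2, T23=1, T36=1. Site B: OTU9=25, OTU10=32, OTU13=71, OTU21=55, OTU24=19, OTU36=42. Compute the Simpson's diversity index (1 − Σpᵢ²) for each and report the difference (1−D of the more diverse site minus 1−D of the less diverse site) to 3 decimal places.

Site A: N=16, proportions 0.6875, 0.0625, 0.125, 0.0625, 0.0625, giving 1−D = 0.50000 (working shown to 5 dp, full precision carried).
Site B: N=244, proportions 0.10246, 0.13115, 0.29098, 0.22541, 0.07787, 0.17213, giving 1−D = 0.80113.
Difference = |0.50000 − 0.80113| = 0.30113, i.e. 0.301 to 3 decimal places.

0.301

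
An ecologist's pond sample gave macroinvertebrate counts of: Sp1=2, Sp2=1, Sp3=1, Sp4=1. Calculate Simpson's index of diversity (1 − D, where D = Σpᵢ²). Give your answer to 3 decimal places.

Total N = 2+1+1+1 = 5, so the proportions are 0.4, 0.2, 0.2, 0.2 (working shown to 5 dp, full precision carried).
D = 0.4² + 0.2² + 0.2² + 0.2² = 0.16000 + 0.04000 + 0.04000 + 0.04000 = 0.28000.
So 1 − D = 0.72000, i.e. 0.720 to 3 decimal places.

0.720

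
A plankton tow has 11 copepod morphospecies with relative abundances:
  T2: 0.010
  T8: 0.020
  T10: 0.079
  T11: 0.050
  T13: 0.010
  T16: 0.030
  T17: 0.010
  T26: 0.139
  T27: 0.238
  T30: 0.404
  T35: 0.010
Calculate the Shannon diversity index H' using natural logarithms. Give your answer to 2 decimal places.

Each pᵢ ln pᵢ term (working shown to 4 dp, full precision carried): 0.01×(-4.6052)=-0.0461, 0.02×(-3.9120)=-0.0782, 0.079×(-2.5383)=-0.2005, 0.05×(-2.9957)=-0.1498, 0.01×(-4.6052)=-0.0461, 0.03×(-3.5066)=-0.1052, 0.01×(-4.6052)=-0.0461, 0.139×(-1.9733)=-0.2743, 0.238×(-1.4355)=-0.3416, 0.404×(-0.9063)=-0.3662, 0.01×(-4.6052)=-0.0461.
Sum = -1.7000, so H' = 1.70.

1.70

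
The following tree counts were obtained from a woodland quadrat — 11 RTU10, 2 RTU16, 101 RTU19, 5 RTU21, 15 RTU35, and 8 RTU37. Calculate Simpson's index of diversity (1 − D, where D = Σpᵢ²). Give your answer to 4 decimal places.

Total N = 11+2+101+5+15+8 = 142, so the proportions are 0.077465, 0.014085, 0.711268, 0.035211, 0.105634, 0.056338 (working shown to 6 dp, full precision carried).
D = 0.077465² + 0.014085² + 0.711268² + 0.035211² + 0.105634² + 0.056338² = 0.006001 + 0.000198 + 0.505902 + 0.001240 + 0.011159 + 0.003174 = 0.527673.
So 1 − D = 0.472327, i.e. 0.4723 to 4 decimal places.

0.4723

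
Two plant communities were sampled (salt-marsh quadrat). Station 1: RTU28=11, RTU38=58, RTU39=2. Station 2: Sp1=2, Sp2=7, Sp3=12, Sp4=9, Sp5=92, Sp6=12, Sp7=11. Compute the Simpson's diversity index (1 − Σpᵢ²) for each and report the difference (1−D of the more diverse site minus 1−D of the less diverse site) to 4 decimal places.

0.2637

Station 1: N=71, proportions 0.15493, 0.816901, 0.028169, giving 1−D = 0.307875 (working shown to 6 dp, full precision carried).
Station 2: N=145, proportions 0.013793, 0.048276, 0.082759, 0.062069, 0.634483, 0.082759, 0.075862, giving 1−D = 0.571605.
Difference = |0.307875 − 0.571605| = 0.263730, i.e. 0.2637 to 4 decimal places.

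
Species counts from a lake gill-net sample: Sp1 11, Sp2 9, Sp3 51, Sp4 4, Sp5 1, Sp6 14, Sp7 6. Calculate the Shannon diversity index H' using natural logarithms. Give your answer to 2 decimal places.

1.44

Total N = 11+9+51+4+1+14+6 = 96, so the proportions are 0.1146, 0.0938, 0.5312, 0.0417, 0.0104, 0.1458, 0.0625 (working shown to 4 dp, full precision carried).
Each pᵢ ln pᵢ term: 0.1146×(-2.1665)=-0.2482, 0.0938×(-2.3671)=-0.2219, 0.5312×(-0.6325)=-0.3360, 0.0417×(-3.1781)=-0.1324, 0.0104×(-4.5643)=-0.0475, 0.1458×(-1.9253)=-0.2808, 0.0625×(-2.7726)=-0.1733.
Sum = -1.4402, so H' = 1.44.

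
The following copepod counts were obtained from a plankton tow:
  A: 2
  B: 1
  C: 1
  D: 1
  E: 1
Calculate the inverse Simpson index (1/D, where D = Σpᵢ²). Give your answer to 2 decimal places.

4.50

Total N = 2+1+1+1+1 = 6, so the proportions are 0.333333, 0.166667, 0.166667, 0.166667, 0.166667 (working shown to 6 dp, full precision carried).
D = 0.333333² + 0.166667² + 0.166667² + 0.166667² + 0.166667² = 0.111111 + 0.027778 + 0.027778 + 0.027778 + 0.027778 = 0.222222.
So 1/D = 4.5000, i.e. 4.50 to 2 decimal places.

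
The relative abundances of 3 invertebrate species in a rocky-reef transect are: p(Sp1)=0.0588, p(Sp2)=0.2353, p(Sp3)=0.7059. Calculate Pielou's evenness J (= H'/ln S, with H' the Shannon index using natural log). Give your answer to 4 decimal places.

H' = −Σ pᵢ ln pᵢ = −((-0.166616) + (-0.340454) + (-0.245852)) = 0.752923 (working shown to 6 dp, full precision carried).
With S = 3 species, ln S = 1.098612, so J = 0.752923/1.098612 = 0.685340, i.e. 0.6853 to 4 decimal places.

0.6853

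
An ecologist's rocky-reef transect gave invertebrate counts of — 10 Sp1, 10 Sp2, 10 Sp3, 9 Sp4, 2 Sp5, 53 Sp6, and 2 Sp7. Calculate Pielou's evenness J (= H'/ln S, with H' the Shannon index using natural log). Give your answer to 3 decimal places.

Total N = 10+10+10+9+2+53+2 = 96, so the proportions are 0.10417, 0.10417, 0.10417, 0.09375, 0.02083, 0.55208, 0.02083 (working shown to 5 dp, full precision carried).
H' = −Σ pᵢ ln pᵢ = −((-0.23560) + (-0.23560) + (-0.23560) + (-0.22192) + (-0.08065) + (-0.32797) + (-0.08065)) = 1.41799.
With S = 7 species, ln S = 1.94591, so J = 1.41799/1.94591 = 0.72870, i.e. 0.729 to 3 decimal places.

0.729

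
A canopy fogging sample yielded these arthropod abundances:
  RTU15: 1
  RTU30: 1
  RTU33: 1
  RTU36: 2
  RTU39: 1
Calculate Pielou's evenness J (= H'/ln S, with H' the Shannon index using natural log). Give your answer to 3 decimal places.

Total N = 1+1+1+2+1 = 6, so the proportions are 0.16667, 0.16667, 0.16667, 0.33333, 0.16667 (working shown to 5 dp, full precision carried).
H' = −Σ pᵢ ln pᵢ = −((-0.29863) + (-0.29863) + (-0.29863) + (-0.36620) + (-0.29863)) = 1.56071.
With S = 5 species, ln S = 1.60944, so J = 1.56071/1.60944 = 0.96972, i.e. 0.970 to 3 decimal places.

0.970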